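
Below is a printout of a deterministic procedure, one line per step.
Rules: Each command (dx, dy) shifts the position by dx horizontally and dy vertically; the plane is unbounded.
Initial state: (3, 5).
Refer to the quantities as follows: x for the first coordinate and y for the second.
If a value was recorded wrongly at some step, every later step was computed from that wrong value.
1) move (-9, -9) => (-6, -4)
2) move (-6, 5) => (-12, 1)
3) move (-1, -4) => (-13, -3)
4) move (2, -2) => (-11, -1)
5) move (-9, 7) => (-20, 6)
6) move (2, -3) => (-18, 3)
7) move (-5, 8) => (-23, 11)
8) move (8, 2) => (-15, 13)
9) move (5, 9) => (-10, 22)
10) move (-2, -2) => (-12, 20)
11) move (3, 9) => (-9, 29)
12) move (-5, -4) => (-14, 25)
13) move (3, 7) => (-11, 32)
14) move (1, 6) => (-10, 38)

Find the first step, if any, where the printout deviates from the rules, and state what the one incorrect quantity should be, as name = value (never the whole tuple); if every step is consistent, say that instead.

Recomputing the run from the initial state:
step 1: x = -6, y = -4
step 2: x = -12, y = 1
step 3: x = -13, y = -3
step 4: x = -11, y = -5
step 5: x = -20, y = 2
step 6: x = -18, y = -1
step 7: x = -23, y = 7
step 8: x = -15, y = 9
step 9: x = -10, y = 18
step 10: x = -12, y = 16
step 11: x = -9, y = 25
step 12: x = -14, y = 21
step 13: x = -11, y = 28
step 14: x = -10, y = 34
The first disagreement with the printout is at step 4, where the value should be y = -5.

step 4, y = -5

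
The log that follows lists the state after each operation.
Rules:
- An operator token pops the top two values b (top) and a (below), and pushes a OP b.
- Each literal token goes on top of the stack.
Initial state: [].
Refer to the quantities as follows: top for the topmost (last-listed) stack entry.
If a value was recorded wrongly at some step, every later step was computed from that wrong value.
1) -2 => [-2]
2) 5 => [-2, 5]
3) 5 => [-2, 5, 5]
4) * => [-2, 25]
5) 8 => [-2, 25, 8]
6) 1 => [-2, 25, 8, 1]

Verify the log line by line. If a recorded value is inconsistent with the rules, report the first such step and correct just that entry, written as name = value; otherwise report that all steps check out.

no error

Recomputing the run from the initial state:
step 1: [-2]
step 2: [-2, 5]
step 3: [-2, 5, 5]
step 4: [-2, 25]
step 5: [-2, 25, 8]
step 6: [-2, 25, 8, 1]
This matches the log at every step.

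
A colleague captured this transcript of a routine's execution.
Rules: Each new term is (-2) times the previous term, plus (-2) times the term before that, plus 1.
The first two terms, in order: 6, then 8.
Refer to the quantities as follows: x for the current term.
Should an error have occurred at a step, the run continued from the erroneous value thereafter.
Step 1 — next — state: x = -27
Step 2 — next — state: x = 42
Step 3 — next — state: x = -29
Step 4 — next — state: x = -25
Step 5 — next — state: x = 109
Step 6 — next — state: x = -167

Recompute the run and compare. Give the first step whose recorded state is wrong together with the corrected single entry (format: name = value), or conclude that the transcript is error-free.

step 2, x = 39

Recomputing the run from the initial state:
step 1: x = -27
step 2: x = 39
step 3: x = -23
step 4: x = -31
step 5: x = 109
step 6: x = -155
The first disagreement with the transcript is at step 2, where the value should be x = 39.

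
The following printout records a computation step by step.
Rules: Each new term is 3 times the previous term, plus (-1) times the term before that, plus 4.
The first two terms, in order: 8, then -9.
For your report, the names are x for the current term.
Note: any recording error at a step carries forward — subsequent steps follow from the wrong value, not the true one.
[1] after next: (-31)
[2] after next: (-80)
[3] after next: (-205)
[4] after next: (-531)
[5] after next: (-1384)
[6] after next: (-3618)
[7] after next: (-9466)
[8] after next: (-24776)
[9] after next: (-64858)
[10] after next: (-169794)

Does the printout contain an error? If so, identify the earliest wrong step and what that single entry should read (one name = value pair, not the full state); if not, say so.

1. x = 3*(-9) + (-1)*(8) + (4) = -31 (exactly as logged)
2. x = 3*(-31) + (-1)*(-9) + (4) = -80 (consistent with the printout)
3. x = 3*(-80) + (-1)*(-31) + (4) = -205 (checks out)
4. x = 3*(-205) + (-1)*(-80) + (4) = -531 (confirmed correct)
5. x = 3*(-531) + (-1)*(-205) + (4) = -1384 (no discrepancy)
6. x = 3*(-1384) + (-1)*(-531) + (4) = -3617 (a discrepancy with the printout)
Step 6 is the first one off; corrected, x = -3617.

step 6, x = -3617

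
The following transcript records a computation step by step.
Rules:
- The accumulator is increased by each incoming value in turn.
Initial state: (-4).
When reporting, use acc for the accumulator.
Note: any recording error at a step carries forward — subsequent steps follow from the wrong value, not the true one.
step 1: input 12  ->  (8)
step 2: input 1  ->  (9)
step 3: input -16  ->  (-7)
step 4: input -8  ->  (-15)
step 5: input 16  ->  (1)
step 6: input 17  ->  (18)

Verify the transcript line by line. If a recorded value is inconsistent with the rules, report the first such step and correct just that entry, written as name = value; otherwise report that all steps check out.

Recomputing the run from the initial state:
step 1: acc = 8
step 2: acc = 9
step 3: acc = -7
step 4: acc = -15
step 5: acc = 1
step 6: acc = 18
This matches the transcript at every step.

no error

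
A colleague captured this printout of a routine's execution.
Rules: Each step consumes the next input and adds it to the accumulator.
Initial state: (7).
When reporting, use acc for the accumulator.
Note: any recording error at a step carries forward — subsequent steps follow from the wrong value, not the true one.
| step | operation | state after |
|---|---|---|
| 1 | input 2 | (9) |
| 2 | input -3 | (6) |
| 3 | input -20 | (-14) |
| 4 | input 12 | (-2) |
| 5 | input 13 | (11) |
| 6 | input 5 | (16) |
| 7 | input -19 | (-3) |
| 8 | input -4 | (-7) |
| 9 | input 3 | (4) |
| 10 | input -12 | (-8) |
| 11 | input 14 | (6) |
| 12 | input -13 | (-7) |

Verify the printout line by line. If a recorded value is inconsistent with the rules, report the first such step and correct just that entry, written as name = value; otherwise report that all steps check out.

1. acc = 7 + 2 = 9 (in agreement)
2. acc = 9 + -3 = 6 (confirmed correct)
3. acc = 6 + -20 = -14 (in agreement)
4. acc = -14 + 12 = -2 (exactly as logged)
5. acc = -2 + 13 = 11 (checks out)
6. acc = 11 + 5 = 16 (verified)
7. acc = 16 + -19 = -3 (exactly as logged)
8. acc = -3 + -4 = -7 (exactly as logged)
9. acc = -7 + 3 = -4 (a discrepancy with the printout)
The audit stops at step 9: the recorded entry is wrong and should be acc = -4.

step 9, acc = -4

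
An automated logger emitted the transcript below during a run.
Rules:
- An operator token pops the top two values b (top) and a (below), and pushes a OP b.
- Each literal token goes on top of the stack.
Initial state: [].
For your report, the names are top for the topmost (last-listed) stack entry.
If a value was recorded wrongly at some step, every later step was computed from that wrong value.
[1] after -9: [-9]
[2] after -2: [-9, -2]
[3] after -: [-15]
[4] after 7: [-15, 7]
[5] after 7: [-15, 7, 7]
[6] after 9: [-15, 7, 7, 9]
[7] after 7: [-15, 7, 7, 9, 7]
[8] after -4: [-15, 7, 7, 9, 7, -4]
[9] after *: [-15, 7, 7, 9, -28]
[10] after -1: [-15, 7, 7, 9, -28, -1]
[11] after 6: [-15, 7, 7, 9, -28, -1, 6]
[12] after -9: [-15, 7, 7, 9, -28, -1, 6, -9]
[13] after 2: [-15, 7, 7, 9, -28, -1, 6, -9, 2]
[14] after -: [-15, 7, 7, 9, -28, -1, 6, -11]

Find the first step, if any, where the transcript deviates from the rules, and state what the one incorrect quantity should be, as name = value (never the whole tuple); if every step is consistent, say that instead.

step 1: push -9: top = -9 -> confirmed correct
step 2: push -2: top = -2 -> same as recorded
step 3: -9 - -2 = -7 -> the entry is off here
First incorrect step: 3; the correct value is top = -7.

step 3, top = -7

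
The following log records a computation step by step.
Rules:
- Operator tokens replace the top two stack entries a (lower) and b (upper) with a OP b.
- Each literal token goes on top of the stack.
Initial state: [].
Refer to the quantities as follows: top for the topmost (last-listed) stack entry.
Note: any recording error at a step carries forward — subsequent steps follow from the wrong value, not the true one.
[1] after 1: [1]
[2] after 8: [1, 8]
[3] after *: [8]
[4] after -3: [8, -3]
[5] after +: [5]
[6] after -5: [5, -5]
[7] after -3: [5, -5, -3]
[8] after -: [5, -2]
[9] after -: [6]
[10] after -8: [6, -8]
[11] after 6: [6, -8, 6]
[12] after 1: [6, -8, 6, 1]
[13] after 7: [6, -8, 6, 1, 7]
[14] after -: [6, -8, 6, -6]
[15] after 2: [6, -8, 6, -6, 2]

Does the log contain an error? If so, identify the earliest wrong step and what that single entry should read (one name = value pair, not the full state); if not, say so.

step 9, top = 7

Recomputing the run from the initial state:
step 1: [1]
step 2: [1, 8]
step 3: [8]
step 4: [8, -3]
step 5: [5]
step 6: [5, -5]
step 7: [5, -5, -3]
step 8: [5, -2]
step 9: [7]
step 10: [7, -8]
step 11: [7, -8, 6]
step 12: [7, -8, 6, 1]
step 13: [7, -8, 6, 1, 7]
step 14: [7, -8, 6, -6]
step 15: [7, -8, 6, -6, 2]
The first disagreement with the log is at step 9, where the value should be top = 7.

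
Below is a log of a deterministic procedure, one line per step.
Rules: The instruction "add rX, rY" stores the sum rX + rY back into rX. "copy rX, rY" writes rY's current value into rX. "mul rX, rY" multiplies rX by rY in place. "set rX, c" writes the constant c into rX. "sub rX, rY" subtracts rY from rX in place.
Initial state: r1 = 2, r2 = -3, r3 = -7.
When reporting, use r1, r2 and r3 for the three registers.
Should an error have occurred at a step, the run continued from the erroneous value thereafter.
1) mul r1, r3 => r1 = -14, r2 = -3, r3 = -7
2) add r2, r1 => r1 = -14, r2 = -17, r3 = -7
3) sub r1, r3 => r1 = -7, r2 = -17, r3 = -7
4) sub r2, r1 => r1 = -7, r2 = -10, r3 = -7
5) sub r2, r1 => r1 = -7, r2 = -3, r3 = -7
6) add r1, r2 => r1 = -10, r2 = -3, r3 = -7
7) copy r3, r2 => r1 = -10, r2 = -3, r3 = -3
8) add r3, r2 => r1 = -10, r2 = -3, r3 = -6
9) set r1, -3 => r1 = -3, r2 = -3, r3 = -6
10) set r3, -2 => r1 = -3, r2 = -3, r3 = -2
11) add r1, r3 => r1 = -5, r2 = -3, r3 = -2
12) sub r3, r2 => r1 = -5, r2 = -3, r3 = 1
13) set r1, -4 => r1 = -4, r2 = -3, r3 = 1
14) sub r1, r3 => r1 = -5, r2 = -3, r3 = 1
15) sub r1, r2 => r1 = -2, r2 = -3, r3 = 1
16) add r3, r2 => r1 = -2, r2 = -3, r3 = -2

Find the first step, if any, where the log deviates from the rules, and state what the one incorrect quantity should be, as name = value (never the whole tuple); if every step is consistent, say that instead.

no error

Recomputing the run from the initial state:
step 1: r1 = -14, r2 = -3, r3 = -7
step 2: r1 = -14, r2 = -17, r3 = -7
step 3: r1 = -7, r2 = -17, r3 = -7
step 4: r1 = -7, r2 = -10, r3 = -7
step 5: r1 = -7, r2 = -3, r3 = -7
step 6: r1 = -10, r2 = -3, r3 = -7
step 7: r1 = -10, r2 = -3, r3 = -3
step 8: r1 = -10, r2 = -3, r3 = -6
step 9: r1 = -3, r2 = -3, r3 = -6
step 10: r1 = -3, r2 = -3, r3 = -2
step 11: r1 = -5, r2 = -3, r3 = -2
step 12: r1 = -5, r2 = -3, r3 = 1
step 13: r1 = -4, r2 = -3, r3 = 1
step 14: r1 = -5, r2 = -3, r3 = 1
step 15: r1 = -2, r2 = -3, r3 = 1
step 16: r1 = -2, r2 = -3, r3 = -2
This matches the log at every step.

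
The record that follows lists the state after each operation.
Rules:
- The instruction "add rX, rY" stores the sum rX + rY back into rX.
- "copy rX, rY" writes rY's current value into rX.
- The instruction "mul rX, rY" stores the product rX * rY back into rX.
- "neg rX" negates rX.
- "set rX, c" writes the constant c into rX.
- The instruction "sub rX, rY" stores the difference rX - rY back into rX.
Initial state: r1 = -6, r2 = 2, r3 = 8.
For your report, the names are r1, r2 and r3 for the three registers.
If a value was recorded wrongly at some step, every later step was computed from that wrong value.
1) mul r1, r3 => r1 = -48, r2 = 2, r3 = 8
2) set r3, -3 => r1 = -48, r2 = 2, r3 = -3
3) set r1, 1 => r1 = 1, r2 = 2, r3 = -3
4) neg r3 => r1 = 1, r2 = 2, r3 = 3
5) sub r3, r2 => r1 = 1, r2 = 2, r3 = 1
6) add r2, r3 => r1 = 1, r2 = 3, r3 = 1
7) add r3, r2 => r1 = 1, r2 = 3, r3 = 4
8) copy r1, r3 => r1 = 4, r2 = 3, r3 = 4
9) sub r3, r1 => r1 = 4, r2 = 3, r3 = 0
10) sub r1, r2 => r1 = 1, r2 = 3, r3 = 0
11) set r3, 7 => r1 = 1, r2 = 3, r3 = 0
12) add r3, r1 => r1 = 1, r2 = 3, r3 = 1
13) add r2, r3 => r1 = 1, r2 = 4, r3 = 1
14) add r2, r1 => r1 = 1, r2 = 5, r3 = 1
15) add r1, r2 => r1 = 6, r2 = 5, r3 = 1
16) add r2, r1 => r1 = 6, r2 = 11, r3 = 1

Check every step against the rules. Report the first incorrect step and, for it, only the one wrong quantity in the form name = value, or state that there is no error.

Step 1: r1 = -6 * 8 = -48 — agrees with the record.
Step 2: r3 = -3 — verified.
Step 3: r1 = 1 — agrees with the record.
Step 4: r3 = -(-3) = 3 — consistent with the record.
Step 5: r3 = 3 - 2 = 1 — exactly as logged.
Step 6: r2 = 2 + 1 = 3 — checks out.
Step 7: r3 = 1 + 3 = 4 — in agreement.
Step 8: r1 = 4 — exactly as logged.
Step 9: r3 = 4 - 4 = 0 — checks out.
Step 10: r1 = 4 - 3 = 1 — same as recorded.
Step 11: r3 = 7 — not what was recorded.
The audit stops at step 11: the recorded entry is wrong and should be r3 = 7.

step 11, r3 = 7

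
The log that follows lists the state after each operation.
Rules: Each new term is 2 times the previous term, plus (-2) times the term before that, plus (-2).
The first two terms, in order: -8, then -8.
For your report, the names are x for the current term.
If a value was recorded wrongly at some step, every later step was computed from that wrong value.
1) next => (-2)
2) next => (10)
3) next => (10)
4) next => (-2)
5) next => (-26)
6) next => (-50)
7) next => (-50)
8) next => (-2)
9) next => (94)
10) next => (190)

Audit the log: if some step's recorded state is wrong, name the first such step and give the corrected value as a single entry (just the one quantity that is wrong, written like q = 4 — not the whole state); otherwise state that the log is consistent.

Recomputing the run from the initial state:
step 1: x = -2
step 2: x = 10
step 3: x = 22
step 4: x = 22
step 5: x = -2
step 6: x = -50
step 7: x = -98
step 8: x = -98
step 9: x = -2
step 10: x = 190
The first disagreement with the log is at step 3, where the value should be x = 22.

step 3, x = 22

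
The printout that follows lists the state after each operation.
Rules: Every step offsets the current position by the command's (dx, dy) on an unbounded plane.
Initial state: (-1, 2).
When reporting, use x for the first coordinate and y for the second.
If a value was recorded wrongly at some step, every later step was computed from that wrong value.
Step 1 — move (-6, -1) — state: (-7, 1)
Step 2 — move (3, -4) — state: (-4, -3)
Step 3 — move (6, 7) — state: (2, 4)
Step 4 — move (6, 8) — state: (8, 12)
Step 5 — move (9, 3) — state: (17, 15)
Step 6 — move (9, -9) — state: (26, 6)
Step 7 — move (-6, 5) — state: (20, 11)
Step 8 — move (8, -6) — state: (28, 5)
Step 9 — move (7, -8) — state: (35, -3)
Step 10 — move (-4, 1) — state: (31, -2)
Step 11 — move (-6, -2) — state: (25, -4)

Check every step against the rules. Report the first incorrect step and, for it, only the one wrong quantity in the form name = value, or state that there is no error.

no error

step 1: x = -1 + (-6) = -7, y = 2 + (-1) = 1 -> no discrepancy
step 2: x = -7 + (3) = -4, y = 1 + (-4) = -3 -> matches
step 3: x = -4 + (6) = 2, y = -3 + (7) = 4 -> confirmed correct
step 4: x = 2 + (6) = 8, y = 4 + (8) = 12 -> matches
step 5: x = 8 + (9) = 17, y = 12 + (3) = 15 -> matches
step 6: x = 17 + (9) = 26, y = 15 + (-9) = 6 -> consistent with the printout
step 7: x = 26 + (-6) = 20, y = 6 + (5) = 11 -> in agreement
step 8: x = 20 + (8) = 28, y = 11 + (-6) = 5 -> no discrepancy
step 9: x = 28 + (7) = 35, y = 5 + (-8) = -3 -> in agreement
step 10: x = 35 + (-4) = 31, y = -3 + (1) = -2 -> matches
step 11: x = 31 + (-6) = 25, y = -2 + (-2) = -4 -> checks out
The whole run recomputes cleanly — no discrepancies.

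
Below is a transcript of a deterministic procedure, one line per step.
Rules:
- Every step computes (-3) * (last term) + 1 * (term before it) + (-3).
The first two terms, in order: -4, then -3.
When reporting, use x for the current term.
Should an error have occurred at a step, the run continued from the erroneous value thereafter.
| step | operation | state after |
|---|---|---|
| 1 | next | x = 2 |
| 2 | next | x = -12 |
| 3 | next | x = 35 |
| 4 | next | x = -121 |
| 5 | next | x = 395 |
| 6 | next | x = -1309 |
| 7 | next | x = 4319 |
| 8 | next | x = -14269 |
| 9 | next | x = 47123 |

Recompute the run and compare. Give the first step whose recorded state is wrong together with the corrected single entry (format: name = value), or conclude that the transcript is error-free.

step 4, x = -120

1. x = -3*(-3) + (1)*(-4) + (-3) = 2 (no discrepancy)
2. x = -3*(2) + (1)*(-3) + (-3) = -12 (checks out)
3. x = -3*(-12) + (1)*(2) + (-3) = 35 (agrees with the transcript)
4. x = -3*(35) + (1)*(-12) + (-3) = -120 (this is not what the transcript shows)
Step 4 is the first one off; corrected, x = -120.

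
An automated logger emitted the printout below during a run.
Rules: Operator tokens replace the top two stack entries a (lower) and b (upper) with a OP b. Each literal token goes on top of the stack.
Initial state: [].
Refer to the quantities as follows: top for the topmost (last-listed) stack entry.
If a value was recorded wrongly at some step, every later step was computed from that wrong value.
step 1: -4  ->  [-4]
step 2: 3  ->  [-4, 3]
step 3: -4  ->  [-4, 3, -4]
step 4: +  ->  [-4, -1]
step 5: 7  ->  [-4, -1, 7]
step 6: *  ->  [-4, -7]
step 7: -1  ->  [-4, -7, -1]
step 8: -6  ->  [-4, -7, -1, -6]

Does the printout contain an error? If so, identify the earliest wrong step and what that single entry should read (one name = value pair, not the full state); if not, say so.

step 1: push -4: top = -4 -> checks out
step 2: push 3: top = 3 -> in agreement
step 3: push -4: top = -4 -> no discrepancy
step 4: 3 + -4 = -1 -> verified
step 5: push 7: top = 7 -> agrees with the printout
step 6: -1 * 7 = -7 -> confirmed correct
step 7: push -1: top = -1 -> matches
step 8: push -6: top = -6 -> matches
Each recorded entry agrees with the recomputation.

no error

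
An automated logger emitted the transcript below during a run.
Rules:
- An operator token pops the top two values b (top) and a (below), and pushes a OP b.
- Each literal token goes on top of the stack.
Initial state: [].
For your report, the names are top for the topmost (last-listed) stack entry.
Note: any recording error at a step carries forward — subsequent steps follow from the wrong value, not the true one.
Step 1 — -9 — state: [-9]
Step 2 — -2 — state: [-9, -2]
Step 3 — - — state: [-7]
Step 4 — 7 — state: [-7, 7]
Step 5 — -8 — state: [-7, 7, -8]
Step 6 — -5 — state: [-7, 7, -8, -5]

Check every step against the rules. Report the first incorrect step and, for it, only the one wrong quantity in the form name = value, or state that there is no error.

no error

step 1: push -9: top = -9 -> in agreement
step 2: push -2: top = -2 -> agrees with the transcript
step 3: -9 - -2 = -7 -> matches
step 4: push 7: top = 7 -> no discrepancy
step 5: push -8: top = -8 -> same as recorded
step 6: push -5: top = -5 -> verified
The whole run recomputes cleanly — no discrepancies.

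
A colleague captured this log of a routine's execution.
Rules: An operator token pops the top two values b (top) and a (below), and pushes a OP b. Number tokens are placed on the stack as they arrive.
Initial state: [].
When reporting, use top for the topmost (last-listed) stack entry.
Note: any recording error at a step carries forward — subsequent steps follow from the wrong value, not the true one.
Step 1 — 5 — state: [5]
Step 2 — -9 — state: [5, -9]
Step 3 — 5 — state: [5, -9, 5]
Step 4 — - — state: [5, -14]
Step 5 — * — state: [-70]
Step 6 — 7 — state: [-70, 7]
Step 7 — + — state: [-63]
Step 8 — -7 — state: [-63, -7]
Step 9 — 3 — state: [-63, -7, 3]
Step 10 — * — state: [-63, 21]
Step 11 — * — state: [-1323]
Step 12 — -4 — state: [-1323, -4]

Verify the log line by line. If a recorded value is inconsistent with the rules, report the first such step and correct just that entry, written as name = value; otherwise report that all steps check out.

Recomputing the run from the initial state:
step 1: [5]
step 2: [5, -9]
step 3: [5, -9, 5]
step 4: [5, -14]
step 5: [-70]
step 6: [-70, 7]
step 7: [-63]
step 8: [-63, -7]
step 9: [-63, -7, 3]
step 10: [-63, -21]
step 11: [1323]
step 12: [1323, -4]
The first disagreement with the log is at step 10, where the value should be top = -21.

step 10, top = -21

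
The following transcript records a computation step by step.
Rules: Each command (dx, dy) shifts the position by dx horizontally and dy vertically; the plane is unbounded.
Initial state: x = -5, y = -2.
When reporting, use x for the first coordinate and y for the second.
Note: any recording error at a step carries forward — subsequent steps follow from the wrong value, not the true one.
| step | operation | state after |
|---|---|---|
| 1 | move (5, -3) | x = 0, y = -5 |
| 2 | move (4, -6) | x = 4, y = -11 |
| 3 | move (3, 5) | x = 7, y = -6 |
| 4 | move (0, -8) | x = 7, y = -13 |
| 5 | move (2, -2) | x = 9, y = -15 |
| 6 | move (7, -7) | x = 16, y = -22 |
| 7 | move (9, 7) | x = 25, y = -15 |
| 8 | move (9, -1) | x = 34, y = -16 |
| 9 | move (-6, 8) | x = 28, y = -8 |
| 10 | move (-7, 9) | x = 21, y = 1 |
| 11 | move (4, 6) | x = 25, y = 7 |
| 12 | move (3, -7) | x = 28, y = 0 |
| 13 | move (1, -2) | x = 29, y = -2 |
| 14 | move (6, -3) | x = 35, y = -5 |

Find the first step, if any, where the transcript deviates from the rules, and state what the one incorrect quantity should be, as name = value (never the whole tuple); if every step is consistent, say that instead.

step 1: x = -5 + (5) = 0, y = -2 + (-3) = -5 -> same as recorded
step 2: x = 0 + (4) = 4, y = -5 + (-6) = -11 -> in agreement
step 3: x = 4 + (3) = 7, y = -11 + (5) = -6 -> matches
step 4: x = 7 + (0) = 7, y = -6 + (-8) = -14 -> this is not what the transcript shows
The earliest wrong entry is at step 4: it should read y = -14.

step 4, y = -14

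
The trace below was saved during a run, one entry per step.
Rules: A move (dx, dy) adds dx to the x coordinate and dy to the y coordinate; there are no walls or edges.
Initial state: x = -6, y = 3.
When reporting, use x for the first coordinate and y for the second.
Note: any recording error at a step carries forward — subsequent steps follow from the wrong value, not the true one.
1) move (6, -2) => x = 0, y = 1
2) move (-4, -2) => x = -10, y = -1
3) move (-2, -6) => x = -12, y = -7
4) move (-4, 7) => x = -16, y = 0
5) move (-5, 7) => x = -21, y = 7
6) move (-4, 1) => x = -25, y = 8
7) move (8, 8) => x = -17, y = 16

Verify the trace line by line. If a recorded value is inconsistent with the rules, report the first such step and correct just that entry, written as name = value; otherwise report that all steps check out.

step 2, x = -4

Recomputing the run from the initial state:
step 1: x = 0, y = 1
step 2: x = -4, y = -1
step 3: x = -6, y = -7
step 4: x = -10, y = 0
step 5: x = -15, y = 7
step 6: x = -19, y = 8
step 7: x = -11, y = 16
The first disagreement with the trace is at step 2, where the value should be x = -4.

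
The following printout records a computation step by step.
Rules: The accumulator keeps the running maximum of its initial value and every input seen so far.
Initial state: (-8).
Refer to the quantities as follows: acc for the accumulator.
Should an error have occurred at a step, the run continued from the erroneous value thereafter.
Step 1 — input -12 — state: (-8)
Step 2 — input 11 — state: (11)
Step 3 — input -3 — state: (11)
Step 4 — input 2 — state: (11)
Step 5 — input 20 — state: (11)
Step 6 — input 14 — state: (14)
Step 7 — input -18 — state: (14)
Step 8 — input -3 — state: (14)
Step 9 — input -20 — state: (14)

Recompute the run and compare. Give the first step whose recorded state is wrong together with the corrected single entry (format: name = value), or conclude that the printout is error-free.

step 5, acc = 20

Recomputing the run from the initial state:
step 1: acc = -8
step 2: acc = 11
step 3: acc = 11
step 4: acc = 11
step 5: acc = 20
step 6: acc = 20
step 7: acc = 20
step 8: acc = 20
step 9: acc = 20
The first disagreement with the printout is at step 5, where the value should be acc = 20.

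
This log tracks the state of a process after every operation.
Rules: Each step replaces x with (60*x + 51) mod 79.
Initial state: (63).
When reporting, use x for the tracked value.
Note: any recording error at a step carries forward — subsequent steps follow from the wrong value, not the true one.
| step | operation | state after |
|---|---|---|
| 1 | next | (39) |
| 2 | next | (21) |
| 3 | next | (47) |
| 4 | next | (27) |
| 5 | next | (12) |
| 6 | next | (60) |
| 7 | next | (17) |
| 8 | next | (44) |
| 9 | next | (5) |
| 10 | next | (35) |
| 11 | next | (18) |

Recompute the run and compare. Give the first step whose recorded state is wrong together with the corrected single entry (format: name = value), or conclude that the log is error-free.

no error

1. x = (60*63 + 51) mod 79 = 39 (agrees with the log)
2. x = (60*39 + 51) mod 79 = 21 (in agreement)
3. x = (60*21 + 51) mod 79 = 47 (checks out)
4. x = (60*47 + 51) mod 79 = 27 (matches)
5. x = (60*27 + 51) mod 79 = 12 (consistent with the log)
6. x = (60*12 + 51) mod 79 = 60 (agrees with the log)
7. x = (60*60 + 51) mod 79 = 17 (same as recorded)
8. x = (60*17 + 51) mod 79 = 44 (consistent with the log)
9. x = (60*44 + 51) mod 79 = 5 (no discrepancy)
10. x = (60*5 + 51) mod 79 = 35 (consistent with the log)
11. x = (60*35 + 51) mod 79 = 18 (consistent with the log)
All steps check out; nothing to correct.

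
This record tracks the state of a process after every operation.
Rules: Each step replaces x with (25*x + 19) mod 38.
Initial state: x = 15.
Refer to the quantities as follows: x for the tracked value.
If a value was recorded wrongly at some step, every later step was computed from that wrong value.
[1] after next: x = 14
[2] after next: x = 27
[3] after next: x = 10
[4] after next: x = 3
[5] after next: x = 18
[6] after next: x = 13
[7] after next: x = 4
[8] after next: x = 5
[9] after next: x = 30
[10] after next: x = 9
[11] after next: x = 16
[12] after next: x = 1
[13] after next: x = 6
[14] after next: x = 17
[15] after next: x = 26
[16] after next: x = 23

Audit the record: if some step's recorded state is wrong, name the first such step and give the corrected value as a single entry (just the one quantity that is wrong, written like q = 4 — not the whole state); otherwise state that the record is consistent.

Recomputing the run from the initial state:
step 1: x = 14
step 2: x = 27
step 3: x = 10
step 4: x = 3
step 5: x = 18
step 6: x = 13
step 7: x = 2
step 8: x = 31
step 9: x = 34
step 10: x = 33
step 11: x = 8
step 12: x = 29
step 13: x = 22
step 14: x = 37
step 15: x = 32
step 16: x = 21
The first disagreement with the record is at step 7, where the value should be x = 2.

step 7, x = 2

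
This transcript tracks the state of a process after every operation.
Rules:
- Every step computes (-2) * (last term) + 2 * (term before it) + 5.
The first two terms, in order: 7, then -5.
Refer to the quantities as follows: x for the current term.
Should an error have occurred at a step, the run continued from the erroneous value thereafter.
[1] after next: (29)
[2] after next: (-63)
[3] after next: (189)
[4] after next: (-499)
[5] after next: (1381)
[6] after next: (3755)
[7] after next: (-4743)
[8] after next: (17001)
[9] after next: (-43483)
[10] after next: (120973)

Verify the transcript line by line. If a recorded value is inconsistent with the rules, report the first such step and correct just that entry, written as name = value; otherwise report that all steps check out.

step 6, x = -3755

Step 1: x = -2*(-5) + (2)*(7) + (5) = 29 — agrees with the transcript.
Step 2: x = -2*(29) + (2)*(-5) + (5) = -63 — in agreement.
Step 3: x = -2*(-63) + (2)*(29) + (5) = 189 — matches.
Step 4: x = -2*(189) + (2)*(-63) + (5) = -499 — no discrepancy.
Step 5: x = -2*(-499) + (2)*(189) + (5) = 1381 — same as recorded.
Step 6: x = -2*(1381) + (2)*(-499) + (5) = -3755 — first mismatch against the transcript.
The earliest wrong entry is at step 6: it should read x = -3755.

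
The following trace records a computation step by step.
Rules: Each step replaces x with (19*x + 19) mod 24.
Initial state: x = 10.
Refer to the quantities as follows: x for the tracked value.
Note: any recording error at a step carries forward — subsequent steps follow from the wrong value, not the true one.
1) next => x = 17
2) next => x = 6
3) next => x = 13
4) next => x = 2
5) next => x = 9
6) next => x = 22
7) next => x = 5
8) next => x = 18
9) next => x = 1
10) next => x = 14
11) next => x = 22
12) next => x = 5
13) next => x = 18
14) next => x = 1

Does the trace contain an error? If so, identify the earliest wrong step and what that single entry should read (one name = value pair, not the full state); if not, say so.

step 11, x = 21

Step 1: x = (19*10 + 19) mod 24 = 17 — checks out.
Step 2: x = (19*17 + 19) mod 24 = 6 — confirmed correct.
Step 3: x = (19*6 + 19) mod 24 = 13 — verified.
Step 4: x = (19*13 + 19) mod 24 = 2 — same as recorded.
Step 5: x = (19*2 + 19) mod 24 = 9 — confirmed correct.
Step 6: x = (19*9 + 19) mod 24 = 22 — verified.
Step 7: x = (19*22 + 19) mod 24 = 5 — no discrepancy.
Step 8: x = (19*5 + 19) mod 24 = 18 — matches.
Step 9: x = (19*18 + 19) mod 24 = 1 — same as recorded.
Step 10: x = (19*1 + 19) mod 24 = 14 — same as recorded.
Step 11: x = (19*14 + 19) mod 24 = 21 — not what was recorded.
First incorrect step: 11; the correct value is x = 21.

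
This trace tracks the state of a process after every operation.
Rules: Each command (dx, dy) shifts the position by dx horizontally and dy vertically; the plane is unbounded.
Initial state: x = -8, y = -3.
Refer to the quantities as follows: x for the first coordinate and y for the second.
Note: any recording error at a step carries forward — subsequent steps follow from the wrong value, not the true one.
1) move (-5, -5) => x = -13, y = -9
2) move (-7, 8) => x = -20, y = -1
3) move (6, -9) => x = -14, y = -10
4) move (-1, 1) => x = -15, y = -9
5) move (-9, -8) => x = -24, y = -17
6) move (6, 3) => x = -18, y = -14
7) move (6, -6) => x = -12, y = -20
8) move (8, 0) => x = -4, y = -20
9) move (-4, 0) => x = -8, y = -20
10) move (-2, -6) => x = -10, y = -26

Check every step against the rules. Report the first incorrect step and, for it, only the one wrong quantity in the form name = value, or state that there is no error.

Recomputing the run from the initial state:
step 1: x = -13, y = -8
step 2: x = -20, y = 0
step 3: x = -14, y = -9
step 4: x = -15, y = -8
step 5: x = -24, y = -16
step 6: x = -18, y = -13
step 7: x = -12, y = -19
step 8: x = -4, y = -19
step 9: x = -8, y = -19
step 10: x = -10, y = -25
The first disagreement with the trace is at step 1, where the value should be y = -8.

step 1, y = -8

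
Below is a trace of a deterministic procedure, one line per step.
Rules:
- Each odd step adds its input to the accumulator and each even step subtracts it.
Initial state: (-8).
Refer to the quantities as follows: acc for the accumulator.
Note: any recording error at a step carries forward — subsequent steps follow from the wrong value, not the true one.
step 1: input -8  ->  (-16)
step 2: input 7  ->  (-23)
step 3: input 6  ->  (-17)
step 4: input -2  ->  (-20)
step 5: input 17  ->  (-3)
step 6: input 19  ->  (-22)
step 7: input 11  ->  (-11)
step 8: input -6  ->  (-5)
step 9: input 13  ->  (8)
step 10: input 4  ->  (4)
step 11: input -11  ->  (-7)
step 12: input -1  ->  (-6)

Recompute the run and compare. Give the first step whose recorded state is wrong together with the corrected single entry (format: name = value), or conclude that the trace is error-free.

step 4, acc = -15

Recomputing the run from the initial state:
step 1: acc = -16
step 2: acc = -23
step 3: acc = -17
step 4: acc = -15
step 5: acc = 2
step 6: acc = -17
step 7: acc = -6
step 8: acc = 0
step 9: acc = 13
step 10: acc = 9
step 11: acc = -2
step 12: acc = -1
The first disagreement with the trace is at step 4, where the value should be acc = -15.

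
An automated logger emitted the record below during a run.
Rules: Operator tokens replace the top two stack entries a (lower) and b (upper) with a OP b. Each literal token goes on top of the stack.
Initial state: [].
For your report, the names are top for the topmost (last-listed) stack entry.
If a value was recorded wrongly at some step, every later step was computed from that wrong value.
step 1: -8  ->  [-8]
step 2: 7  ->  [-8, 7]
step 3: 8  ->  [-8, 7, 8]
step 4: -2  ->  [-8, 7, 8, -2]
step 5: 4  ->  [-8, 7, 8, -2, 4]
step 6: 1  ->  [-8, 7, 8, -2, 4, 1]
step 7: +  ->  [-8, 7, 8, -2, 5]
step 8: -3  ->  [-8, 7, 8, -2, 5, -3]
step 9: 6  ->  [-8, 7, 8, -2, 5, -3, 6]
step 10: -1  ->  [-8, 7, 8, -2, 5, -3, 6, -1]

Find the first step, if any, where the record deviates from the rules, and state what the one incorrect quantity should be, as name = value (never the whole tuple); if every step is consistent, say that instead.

no error

Recomputing the run from the initial state:
step 1: [-8]
step 2: [-8, 7]
step 3: [-8, 7, 8]
step 4: [-8, 7, 8, -2]
step 5: [-8, 7, 8, -2, 4]
step 6: [-8, 7, 8, -2, 4, 1]
step 7: [-8, 7, 8, -2, 5]
step 8: [-8, 7, 8, -2, 5, -3]
step 9: [-8, 7, 8, -2, 5, -3, 6]
step 10: [-8, 7, 8, -2, 5, -3, 6, -1]
This matches the record at every step.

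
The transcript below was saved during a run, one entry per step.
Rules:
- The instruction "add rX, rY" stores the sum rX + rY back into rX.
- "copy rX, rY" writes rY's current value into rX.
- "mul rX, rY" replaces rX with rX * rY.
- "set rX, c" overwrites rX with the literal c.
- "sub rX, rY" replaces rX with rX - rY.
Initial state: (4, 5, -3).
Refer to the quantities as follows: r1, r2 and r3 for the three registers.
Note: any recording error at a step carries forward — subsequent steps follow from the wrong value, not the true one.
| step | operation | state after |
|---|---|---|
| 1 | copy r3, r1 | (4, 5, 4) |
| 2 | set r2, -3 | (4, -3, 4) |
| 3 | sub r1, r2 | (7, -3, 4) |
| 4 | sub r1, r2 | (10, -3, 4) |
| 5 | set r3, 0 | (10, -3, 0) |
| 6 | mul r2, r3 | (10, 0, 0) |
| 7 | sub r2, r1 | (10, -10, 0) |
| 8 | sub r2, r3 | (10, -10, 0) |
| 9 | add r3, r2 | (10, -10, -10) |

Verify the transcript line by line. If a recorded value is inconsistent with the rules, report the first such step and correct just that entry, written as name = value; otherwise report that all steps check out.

Recomputing the run from the initial state:
step 1: r1 = 4, r2 = 5, r3 = 4
step 2: r1 = 4, r2 = -3, r3 = 4
step 3: r1 = 7, r2 = -3, r3 = 4
step 4: r1 = 10, r2 = -3, r3 = 4
step 5: r1 = 10, r2 = -3, r3 = 0
step 6: r1 = 10, r2 = 0, r3 = 0
step 7: r1 = 10, r2 = -10, r3 = 0
step 8: r1 = 10, r2 = -10, r3 = 0
step 9: r1 = 10, r2 = -10, r3 = -10
This matches the transcript at every step.

no error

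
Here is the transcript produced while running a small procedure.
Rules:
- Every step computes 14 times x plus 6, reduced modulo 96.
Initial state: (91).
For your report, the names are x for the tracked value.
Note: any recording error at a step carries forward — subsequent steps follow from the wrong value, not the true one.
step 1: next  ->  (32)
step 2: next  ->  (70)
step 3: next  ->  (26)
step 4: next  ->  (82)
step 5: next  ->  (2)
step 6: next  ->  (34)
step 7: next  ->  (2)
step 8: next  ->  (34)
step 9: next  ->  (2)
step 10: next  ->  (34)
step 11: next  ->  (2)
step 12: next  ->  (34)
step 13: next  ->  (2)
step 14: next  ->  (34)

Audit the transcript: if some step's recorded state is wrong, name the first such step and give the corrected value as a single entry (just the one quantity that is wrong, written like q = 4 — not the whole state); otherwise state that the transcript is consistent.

1. x = (14*91 + 6) mod 96 = 32 (consistent with the transcript)
2. x = (14*32 + 6) mod 96 = 70 (consistent with the transcript)
3. x = (14*70 + 6) mod 96 = 26 (verified)
4. x = (14*26 + 6) mod 96 = 82 (no discrepancy)
5. x = (14*82 + 6) mod 96 = 2 (in agreement)
6. x = (14*2 + 6) mod 96 = 34 (exactly as logged)
7. x = (14*34 + 6) mod 96 = 2 (checks out)
8. x = (14*2 + 6) mod 96 = 34 (no discrepancy)
9. x = (14*34 + 6) mod 96 = 2 (no discrepancy)
10. x = (14*2 + 6) mod 96 = 34 (consistent with the transcript)
11. x = (14*34 + 6) mod 96 = 2 (matches)
12. x = (14*2 + 6) mod 96 = 34 (same as recorded)
13. x = (14*34 + 6) mod 96 = 2 (confirmed correct)
14. x = (14*2 + 6) mod 96 = 34 (matches)
No step deviates from the rules.

no error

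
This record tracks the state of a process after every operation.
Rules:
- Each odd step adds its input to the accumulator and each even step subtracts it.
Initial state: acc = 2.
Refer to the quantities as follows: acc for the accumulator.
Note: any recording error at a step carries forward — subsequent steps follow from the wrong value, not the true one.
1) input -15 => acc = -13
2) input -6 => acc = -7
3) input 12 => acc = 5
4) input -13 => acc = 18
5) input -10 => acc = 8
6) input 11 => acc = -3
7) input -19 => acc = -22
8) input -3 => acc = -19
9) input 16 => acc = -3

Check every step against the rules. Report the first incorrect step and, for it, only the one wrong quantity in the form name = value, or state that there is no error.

Recomputing the run from the initial state:
step 1: acc = -13
step 2: acc = -7
step 3: acc = 5
step 4: acc = 18
step 5: acc = 8
step 6: acc = -3
step 7: acc = -22
step 8: acc = -19
step 9: acc = -3
This matches the record at every step.

no error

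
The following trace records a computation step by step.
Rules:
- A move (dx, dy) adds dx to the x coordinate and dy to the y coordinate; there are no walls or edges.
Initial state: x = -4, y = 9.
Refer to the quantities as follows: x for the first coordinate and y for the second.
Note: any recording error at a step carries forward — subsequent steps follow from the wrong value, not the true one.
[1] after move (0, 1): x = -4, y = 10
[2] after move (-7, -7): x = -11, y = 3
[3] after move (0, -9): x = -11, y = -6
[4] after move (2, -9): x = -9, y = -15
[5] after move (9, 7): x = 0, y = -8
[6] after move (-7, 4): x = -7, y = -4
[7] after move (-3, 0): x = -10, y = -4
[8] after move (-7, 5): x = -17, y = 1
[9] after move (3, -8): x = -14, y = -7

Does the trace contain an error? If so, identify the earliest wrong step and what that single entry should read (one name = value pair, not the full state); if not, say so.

step 1: x = -4 + (0) = -4, y = 9 + (1) = 10 -> checks out
step 2: x = -4 + (-7) = -11, y = 10 + (-7) = 3 -> consistent with the trace
step 3: x = -11 + (0) = -11, y = 3 + (-9) = -6 -> no discrepancy
step 4: x = -11 + (2) = -9, y = -6 + (-9) = -15 -> no discrepancy
step 5: x = -9 + (9) = 0, y = -15 + (7) = -8 -> agrees with the trace
step 6: x = 0 + (-7) = -7, y = -8 + (4) = -4 -> consistent with the trace
step 7: x = -7 + (-3) = -10, y = -4 + (0) = -4 -> consistent with the trace
step 8: x = -10 + (-7) = -17, y = -4 + (5) = 1 -> consistent with the trace
step 9: x = -17 + (3) = -14, y = 1 + (-8) = -7 -> agrees with the trace
The whole run recomputes cleanly — no discrepancies.

no error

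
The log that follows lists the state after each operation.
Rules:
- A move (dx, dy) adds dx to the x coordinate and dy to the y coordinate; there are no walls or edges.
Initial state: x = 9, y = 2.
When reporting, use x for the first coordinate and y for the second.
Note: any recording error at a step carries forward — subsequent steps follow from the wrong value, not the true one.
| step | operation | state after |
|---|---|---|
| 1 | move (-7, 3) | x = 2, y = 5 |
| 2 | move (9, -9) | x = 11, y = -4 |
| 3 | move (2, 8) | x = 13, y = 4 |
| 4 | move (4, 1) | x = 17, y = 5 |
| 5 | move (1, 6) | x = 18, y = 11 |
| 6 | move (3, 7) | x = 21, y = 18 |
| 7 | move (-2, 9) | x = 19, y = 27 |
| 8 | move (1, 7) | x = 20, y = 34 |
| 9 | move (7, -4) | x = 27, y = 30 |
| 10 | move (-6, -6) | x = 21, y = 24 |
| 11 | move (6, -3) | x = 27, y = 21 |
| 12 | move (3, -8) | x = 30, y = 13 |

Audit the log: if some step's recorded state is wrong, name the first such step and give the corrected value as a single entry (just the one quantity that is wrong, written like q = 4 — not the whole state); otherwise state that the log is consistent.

step 1: x = 9 + (-7) = 2, y = 2 + (3) = 5 -> matches
step 2: x = 2 + (9) = 11, y = 5 + (-9) = -4 -> verified
step 3: x = 11 + (2) = 13, y = -4 + (8) = 4 -> agrees with the log
step 4: x = 13 + (4) = 17, y = 4 + (1) = 5 -> verified
step 5: x = 17 + (1) = 18, y = 5 + (6) = 11 -> same as recorded
step 6: x = 18 + (3) = 21, y = 11 + (7) = 18 -> verified
step 7: x = 21 + (-2) = 19, y = 18 + (9) = 27 -> same as recorded
step 8: x = 19 + (1) = 20, y = 27 + (7) = 34 -> in agreement
step 9: x = 20 + (7) = 27, y = 34 + (-4) = 30 -> matches
step 10: x = 27 + (-6) = 21, y = 30 + (-6) = 24 -> same as recorded
step 11: x = 21 + (6) = 27, y = 24 + (-3) = 21 -> checks out
step 12: x = 27 + (3) = 30, y = 21 + (-8) = 13 -> same as recorded
Nothing is out of place; the run is error-free.

no error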